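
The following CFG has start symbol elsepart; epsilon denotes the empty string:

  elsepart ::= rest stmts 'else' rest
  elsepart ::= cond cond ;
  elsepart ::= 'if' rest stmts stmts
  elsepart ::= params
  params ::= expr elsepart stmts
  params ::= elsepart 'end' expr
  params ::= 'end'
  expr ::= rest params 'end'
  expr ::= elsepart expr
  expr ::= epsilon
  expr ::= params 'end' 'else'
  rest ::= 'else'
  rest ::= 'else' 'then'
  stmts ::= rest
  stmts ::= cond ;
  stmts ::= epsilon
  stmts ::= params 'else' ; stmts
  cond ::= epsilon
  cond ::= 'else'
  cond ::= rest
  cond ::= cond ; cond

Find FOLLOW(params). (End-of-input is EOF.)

In elsepart ::= params: params is at the end, add FOLLOW(elsepart) = { EOF, 'else', 'end', 'if', ; }.
In expr ::= rest params 'end': add FIRST('end') = { 'end' }.
In expr ::= params 'end' 'else': add FIRST('end' 'else') = { 'end' }.
In stmts ::= params 'else' ; stmts: add FIRST('else' ; stmts) = { 'else' }.
Union: FOLLOW(params) = { EOF, 'else', 'end', 'if', ; }.

{ EOF, 'else', 'end', 'if', ; }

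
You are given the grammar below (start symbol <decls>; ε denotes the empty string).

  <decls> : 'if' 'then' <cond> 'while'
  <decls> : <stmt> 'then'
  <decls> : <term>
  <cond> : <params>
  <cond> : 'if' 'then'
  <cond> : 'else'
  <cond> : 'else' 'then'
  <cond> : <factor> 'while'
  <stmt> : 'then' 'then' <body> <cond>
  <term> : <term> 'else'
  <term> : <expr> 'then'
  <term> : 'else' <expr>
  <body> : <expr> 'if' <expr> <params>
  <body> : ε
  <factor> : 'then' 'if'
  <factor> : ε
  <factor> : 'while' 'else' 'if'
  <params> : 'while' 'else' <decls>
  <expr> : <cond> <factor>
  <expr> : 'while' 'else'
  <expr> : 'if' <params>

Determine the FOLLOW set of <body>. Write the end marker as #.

In <stmt> : 'then' 'then' <body> <cond>: add FIRST(<cond>) = { 'else', 'if', 'then', 'while' }.
Union: FOLLOW(<body>) = { 'else', 'if', 'then', 'while' }.

{ 'else', 'if', 'then', 'while' }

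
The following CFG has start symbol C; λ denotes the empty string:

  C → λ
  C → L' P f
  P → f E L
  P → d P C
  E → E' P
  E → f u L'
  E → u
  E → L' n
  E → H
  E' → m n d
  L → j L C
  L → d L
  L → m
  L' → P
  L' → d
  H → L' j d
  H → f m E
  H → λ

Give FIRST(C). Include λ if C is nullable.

C → λ contributes λ.
From C → L' P f: add FIRST(L') = { d, f }.
Union: FIRST(C) = { d, f, λ }.

{ d, f, λ }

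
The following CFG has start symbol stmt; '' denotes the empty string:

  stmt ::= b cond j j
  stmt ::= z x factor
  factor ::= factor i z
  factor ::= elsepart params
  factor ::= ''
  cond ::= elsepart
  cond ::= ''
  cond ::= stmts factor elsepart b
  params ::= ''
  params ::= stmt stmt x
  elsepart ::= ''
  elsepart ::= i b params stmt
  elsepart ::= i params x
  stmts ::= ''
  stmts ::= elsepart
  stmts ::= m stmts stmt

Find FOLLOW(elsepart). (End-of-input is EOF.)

{ EOF, b, i, j, x, z }

In factor ::= elsepart params: add FIRST(params)\{''} = { b, z }.
  Since params is nullable, also add FOLLOW(factor) = { EOF, b, i, j, x, z }.
In cond ::= elsepart: elsepart is at the end, add FOLLOW(cond) = { j }.
In cond ::= stmts factor elsepart b: add FIRST(b) = { b }.
In stmts ::= elsepart: elsepart is at the end, add FOLLOW(stmts) = { b, i, z }.
Union: FOLLOW(elsepart) = { EOF, b, i, j, x, z }.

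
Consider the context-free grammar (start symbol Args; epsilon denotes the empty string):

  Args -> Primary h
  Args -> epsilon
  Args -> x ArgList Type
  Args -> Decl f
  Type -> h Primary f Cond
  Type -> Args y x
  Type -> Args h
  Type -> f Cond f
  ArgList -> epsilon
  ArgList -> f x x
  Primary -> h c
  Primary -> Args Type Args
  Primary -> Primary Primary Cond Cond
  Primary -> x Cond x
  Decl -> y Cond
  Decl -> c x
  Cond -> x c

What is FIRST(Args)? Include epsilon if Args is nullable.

{ c, f, h, x, y, epsilon }

From Args -> Primary h: add FIRST(Primary) = { c, f, h, x, y }.
Args -> epsilon contributes epsilon.
Args -> x ArgList Type contributes {x}.
From Args -> Decl f: add FIRST(Decl) = { c, y }.
Union: FIRST(Args) = { c, f, h, x, y, epsilon }.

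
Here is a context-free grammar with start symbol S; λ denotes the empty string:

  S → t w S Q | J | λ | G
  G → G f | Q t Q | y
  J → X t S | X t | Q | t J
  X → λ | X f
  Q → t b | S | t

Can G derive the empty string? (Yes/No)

No

Nullable nonterminals: J, Q, S, X.
No production of G has an RHS whose symbols are all nullable, so G is not nullable.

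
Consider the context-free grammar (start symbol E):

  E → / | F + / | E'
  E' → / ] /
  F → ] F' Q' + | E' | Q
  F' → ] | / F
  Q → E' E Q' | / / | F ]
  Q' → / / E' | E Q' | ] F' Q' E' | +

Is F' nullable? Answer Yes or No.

No

No nonterminal in this grammar is nullable.
No production of F' has an RHS whose symbols are all nullable, so F' is not nullable.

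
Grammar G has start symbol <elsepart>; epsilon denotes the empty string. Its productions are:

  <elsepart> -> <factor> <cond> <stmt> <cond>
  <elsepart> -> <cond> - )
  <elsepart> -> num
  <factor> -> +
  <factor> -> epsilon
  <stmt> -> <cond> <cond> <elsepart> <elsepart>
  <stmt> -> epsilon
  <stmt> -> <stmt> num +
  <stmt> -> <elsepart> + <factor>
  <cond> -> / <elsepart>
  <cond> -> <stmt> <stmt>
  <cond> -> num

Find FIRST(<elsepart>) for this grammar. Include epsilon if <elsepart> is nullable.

{ +, -, /, num, epsilon }

From <elsepart> -> <factor> <cond> <stmt> <cond>: <factor>, <cond>, <stmt>, <cond> nullable, take FIRST(<factor>) ∪ FIRST(<cond>) ∪ FIRST(<stmt>) ∪ FIRST(<cond>) = { +, -, /, num }; also epsilon since the whole RHS is nullable.
From <elsepart> -> <cond> - ): <cond> nullable, take FIRST(<cond>) ∪ {-} = { +, -, /, num }.
<elsepart> -> num contributes {num}.
Union: FIRST(<elsepart>) = { +, -, /, num, epsilon }.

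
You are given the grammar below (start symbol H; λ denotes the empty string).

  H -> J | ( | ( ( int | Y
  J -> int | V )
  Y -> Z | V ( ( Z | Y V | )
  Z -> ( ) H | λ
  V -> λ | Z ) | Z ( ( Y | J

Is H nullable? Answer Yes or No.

H -> Y and each of Y is nullable, so H ⇒* λ.

Yes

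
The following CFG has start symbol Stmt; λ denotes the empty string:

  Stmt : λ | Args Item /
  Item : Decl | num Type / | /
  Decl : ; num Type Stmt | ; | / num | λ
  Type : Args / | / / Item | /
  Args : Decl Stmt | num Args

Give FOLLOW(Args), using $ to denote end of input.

{ /, ;, num }

In Stmt : Args Item /: add FIRST(Item /) = { /, ;, num }.
In Type : Args /: add FIRST(/) = { / }.
In Args : num Args: Args is at the end, add FOLLOW(Args) = { /, ;, num }.
Union: FOLLOW(Args) = { /, ;, num }.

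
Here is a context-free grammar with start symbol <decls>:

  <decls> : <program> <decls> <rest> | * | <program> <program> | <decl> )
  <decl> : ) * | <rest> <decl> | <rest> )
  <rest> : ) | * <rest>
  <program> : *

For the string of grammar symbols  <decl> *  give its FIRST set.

{ ), * }

Add FIRST(<decl>) = { ), * }; <decl> is not nullable, stop.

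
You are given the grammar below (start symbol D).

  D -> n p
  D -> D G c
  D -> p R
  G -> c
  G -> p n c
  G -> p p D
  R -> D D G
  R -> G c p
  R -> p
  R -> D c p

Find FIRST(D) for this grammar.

{ n, p }

D -> n p contributes {n}.
From D -> D G c: add FIRST(D) = { n, p }.
D -> p R contributes {p}.
Union: FIRST(D) = { n, p }.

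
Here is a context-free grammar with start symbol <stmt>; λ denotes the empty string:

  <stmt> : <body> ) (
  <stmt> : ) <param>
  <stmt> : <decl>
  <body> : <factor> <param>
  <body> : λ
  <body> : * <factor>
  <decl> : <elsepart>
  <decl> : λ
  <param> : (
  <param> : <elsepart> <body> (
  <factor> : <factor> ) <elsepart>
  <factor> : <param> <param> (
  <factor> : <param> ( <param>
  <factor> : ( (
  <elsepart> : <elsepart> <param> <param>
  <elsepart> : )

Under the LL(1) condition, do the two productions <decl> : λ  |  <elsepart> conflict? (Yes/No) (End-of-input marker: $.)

FIRST(λ) = { λ } and FIRST(<elsepart>) = { ) }.
The first is nullable but FOLLOW(<decl>) = { $ } is disjoint from FIRST of the second.

No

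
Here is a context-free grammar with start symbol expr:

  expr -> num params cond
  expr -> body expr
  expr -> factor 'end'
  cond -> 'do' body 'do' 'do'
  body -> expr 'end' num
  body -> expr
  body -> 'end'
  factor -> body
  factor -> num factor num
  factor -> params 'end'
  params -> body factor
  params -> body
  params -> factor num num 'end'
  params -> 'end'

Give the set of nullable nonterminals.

{ } (none)

No nonterminal has an empty production or an RHS whose symbols are all nullable.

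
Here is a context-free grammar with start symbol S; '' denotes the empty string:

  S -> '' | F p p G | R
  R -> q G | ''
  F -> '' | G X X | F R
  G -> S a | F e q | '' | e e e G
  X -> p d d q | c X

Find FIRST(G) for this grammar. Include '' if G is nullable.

From G -> S a: S nullable, take FIRST(S) ∪ {a} = { a, c, e, p, q }.
From G -> F e q: F nullable, take FIRST(F) ∪ {e} = { a, c, e, p, q }.
G -> '' contributes ''.
G -> e e e G contributes {e}.
Union: FIRST(G) = { a, c, e, p, q, '' }.

{ a, c, e, p, q, '' }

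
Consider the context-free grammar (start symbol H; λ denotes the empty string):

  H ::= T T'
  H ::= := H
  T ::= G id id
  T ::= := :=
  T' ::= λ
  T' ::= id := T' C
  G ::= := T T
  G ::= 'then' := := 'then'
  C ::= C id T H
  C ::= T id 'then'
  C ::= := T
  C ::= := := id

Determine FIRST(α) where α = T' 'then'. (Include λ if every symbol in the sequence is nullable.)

Add FIRST(T')\{λ} = { id }; T' is nullable, continue.
'then' is a terminal; add {'then'} and stop.

{ 'then', id }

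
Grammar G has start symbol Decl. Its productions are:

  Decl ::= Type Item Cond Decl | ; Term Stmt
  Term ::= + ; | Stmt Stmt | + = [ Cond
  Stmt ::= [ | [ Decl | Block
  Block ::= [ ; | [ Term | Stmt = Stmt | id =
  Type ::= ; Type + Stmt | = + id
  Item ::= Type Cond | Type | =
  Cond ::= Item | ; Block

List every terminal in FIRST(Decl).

{ ;, = }

From Decl ::= Type Item Cond Decl: add FIRST(Type) = { ;, = }.
Decl ::= ; Term Stmt contributes {;}.
Union: FIRST(Decl) = { ;, = }.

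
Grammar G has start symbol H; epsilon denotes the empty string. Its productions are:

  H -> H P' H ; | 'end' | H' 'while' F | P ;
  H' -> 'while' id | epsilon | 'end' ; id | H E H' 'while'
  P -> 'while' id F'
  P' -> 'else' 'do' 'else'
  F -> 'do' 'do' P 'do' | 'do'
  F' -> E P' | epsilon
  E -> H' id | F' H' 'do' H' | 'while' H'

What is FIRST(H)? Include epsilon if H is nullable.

{ 'end', 'while' }

From H -> H P' H ;: add FIRST(H) = { 'end', 'while' }.
H -> 'end' contributes {'end'}.
From H -> H' 'while' F: H' nullable, take FIRST(H') ∪ {'while'} = { 'end', 'while' }.
From H -> P ;: add FIRST(P) = { 'while' }.
Union: FIRST(H) = { 'end', 'while' }.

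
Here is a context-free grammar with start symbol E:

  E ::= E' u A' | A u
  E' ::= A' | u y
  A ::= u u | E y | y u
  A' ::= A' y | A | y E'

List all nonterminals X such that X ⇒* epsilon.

No nonterminal has an empty production or an RHS whose symbols are all nullable.

{ } (none)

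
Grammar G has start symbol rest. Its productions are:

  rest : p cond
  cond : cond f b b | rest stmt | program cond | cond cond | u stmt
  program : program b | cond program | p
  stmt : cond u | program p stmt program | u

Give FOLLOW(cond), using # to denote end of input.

In rest : p cond: cond is at the end, add FOLLOW(rest) = { #, p, u }.
In cond : cond f b b: add FIRST(f b b) = { f }.
In cond : program cond: cond is at the end, add FOLLOW(cond) = { #, f, p, u }.
In cond : cond cond: add FIRST(cond) = { p, u }.
In cond : cond cond: cond is at the end, add FOLLOW(cond) = { #, f, p, u }.
In program : cond program: add FIRST(program) = { p, u }.
In stmt : cond u: add FIRST(u) = { u }.
Union: FOLLOW(cond) = { #, f, p, u }.

{ #, f, p, u }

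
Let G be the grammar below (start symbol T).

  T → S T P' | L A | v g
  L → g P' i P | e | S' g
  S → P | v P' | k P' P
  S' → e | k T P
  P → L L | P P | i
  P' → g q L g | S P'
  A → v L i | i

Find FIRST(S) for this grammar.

{ e, g, i, k, v }

From S → P: add FIRST(P) = { e, g, i, k }.
S → v P' contributes {v}.
S → k P' P contributes {k}.
Union: FIRST(S) = { e, g, i, k, v }.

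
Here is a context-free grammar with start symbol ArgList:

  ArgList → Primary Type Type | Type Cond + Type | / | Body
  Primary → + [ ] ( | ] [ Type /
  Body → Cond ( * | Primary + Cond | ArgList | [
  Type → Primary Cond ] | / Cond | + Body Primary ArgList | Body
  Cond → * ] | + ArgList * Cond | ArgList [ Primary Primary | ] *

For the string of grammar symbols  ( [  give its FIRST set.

( is a terminal; add {(} and stop.

{ ( }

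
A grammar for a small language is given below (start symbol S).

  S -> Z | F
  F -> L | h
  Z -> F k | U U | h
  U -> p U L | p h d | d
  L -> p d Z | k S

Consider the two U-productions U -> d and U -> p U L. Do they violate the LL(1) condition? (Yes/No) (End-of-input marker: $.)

No

FIRST(d) = { d } and FIRST(p U L) = { p }.
The FIRST sets are disjoint and neither alternative is nullable — no conflict.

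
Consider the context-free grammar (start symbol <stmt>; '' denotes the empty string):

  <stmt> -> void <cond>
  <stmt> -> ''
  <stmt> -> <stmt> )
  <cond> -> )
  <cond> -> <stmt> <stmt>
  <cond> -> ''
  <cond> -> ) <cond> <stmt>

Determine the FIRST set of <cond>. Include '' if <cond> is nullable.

<cond> -> ) contributes {)}.
From <cond> -> <stmt> <stmt>: <stmt>, <stmt> nullable, take FIRST(<stmt>) ∪ FIRST(<stmt>) = { ), void }; also '' since the whole RHS is nullable.
<cond> -> '' contributes ''.
<cond> -> ) <cond> <stmt> contributes {)}.
Union: FIRST(<cond>) = { ), void, '' }.

{ ), void, '' }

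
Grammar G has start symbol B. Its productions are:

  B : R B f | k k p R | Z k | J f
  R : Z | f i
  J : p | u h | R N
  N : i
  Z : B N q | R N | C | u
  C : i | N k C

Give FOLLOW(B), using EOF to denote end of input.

B is the start symbol, so EOF ∈ FOLLOW(B).
In B : R B f: add FIRST(f) = { f }.
In Z : B N q: add FIRST(N q) = { i }.
Union: FOLLOW(B) = { EOF, f, i }.

{ EOF, f, i }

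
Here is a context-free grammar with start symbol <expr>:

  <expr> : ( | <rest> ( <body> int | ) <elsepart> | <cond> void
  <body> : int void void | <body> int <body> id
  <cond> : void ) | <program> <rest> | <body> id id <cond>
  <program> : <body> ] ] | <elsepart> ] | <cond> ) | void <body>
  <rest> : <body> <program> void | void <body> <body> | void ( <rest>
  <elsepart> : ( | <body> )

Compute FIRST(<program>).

From <program> : <body> ] ]: add FIRST(<body>) = { int }.
From <program> : <elsepart> ]: add FIRST(<elsepart>) = { (, int }.
From <program> : <cond> ): add FIRST(<cond>) = { (, int, void }.
<program> : void <body> contributes {void}.
Union: FIRST(<program>) = { (, int, void }.

{ (, int, void }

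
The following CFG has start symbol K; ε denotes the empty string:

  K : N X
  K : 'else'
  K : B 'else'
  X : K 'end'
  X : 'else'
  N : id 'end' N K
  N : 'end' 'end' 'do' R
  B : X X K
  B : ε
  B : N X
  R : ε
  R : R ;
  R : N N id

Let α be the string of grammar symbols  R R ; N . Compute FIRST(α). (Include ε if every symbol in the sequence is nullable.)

Add FIRST(R)\{ε} = { 'end', ;, id }; R is nullable, continue.
Add FIRST(R)\{ε} = { 'end', ;, id }; R is nullable, continue.
; is a terminal; add {;} and stop.

{ 'end', ;, id }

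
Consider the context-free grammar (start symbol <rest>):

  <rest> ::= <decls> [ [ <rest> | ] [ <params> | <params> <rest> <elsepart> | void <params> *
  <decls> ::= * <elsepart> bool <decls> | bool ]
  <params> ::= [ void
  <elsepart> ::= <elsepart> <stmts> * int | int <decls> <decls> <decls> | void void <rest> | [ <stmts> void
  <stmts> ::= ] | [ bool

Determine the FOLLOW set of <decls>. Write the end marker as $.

In <rest> ::= <decls> [ [ <rest>: add FIRST([ [ <rest>) = { [ }.
In <decls> ::= * <elsepart> bool <decls>: <decls> is at the end, add FOLLOW(<decls>) = { $, *, [, ], bool, int, void }.
In <elsepart> ::= int <decls> <decls> <decls>: add FIRST(<decls> <decls>) = { *, bool }.
In <elsepart> ::= int <decls> <decls> <decls>: add FIRST(<decls>) = { *, bool }.
In <elsepart> ::= int <decls> <decls> <decls>: <decls> is at the end, add FOLLOW(<elsepart>) = { $, [, ], bool, int, void }.
Union: FOLLOW(<decls>) = { $, *, [, ], bool, int, void }.

{ $, *, [, ], bool, int, void }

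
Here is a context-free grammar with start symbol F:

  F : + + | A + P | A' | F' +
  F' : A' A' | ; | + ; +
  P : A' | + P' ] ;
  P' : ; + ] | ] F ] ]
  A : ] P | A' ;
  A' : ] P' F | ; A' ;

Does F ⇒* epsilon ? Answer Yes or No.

No

No nonterminal in this grammar is nullable.
No production of F has an RHS whose symbols are all nullable, so F is not nullable.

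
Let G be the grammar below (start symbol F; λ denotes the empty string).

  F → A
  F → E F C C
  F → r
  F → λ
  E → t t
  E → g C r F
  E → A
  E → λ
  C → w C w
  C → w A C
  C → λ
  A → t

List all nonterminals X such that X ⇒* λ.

Directly nullable (have an λ-production): F, E, C.
No other nonterminal has a production whose RHS symbols are all nullable.

{ C, E, F }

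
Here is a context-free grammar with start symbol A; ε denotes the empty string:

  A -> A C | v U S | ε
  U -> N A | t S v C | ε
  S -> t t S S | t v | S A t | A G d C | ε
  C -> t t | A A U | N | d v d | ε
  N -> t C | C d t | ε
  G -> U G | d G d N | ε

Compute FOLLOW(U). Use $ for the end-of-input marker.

{ $, d, t, v }

In A -> v U S: add FIRST(S)\{ε} = { d, t, v }.
  Since S is nullable, also add FOLLOW(A) = { $, d, t, v }.
In C -> A A U: U is at the end, add FOLLOW(C) = { $, d, t, v }.
In G -> U G: add FIRST(G)\{ε} = { d, t, v }.
  Since G is nullable, also add FOLLOW(G) = { d }.
Union: FOLLOW(U) = { $, d, t, v }.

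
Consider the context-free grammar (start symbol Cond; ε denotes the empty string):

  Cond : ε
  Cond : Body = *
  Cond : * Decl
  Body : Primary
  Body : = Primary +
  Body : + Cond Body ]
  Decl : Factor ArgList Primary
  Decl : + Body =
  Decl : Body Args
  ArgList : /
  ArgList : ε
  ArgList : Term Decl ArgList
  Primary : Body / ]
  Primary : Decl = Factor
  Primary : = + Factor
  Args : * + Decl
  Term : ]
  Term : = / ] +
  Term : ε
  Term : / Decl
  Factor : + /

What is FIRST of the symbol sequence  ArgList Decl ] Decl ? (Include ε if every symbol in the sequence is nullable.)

{ +, /, =, ] }

Add FIRST(ArgList)\{ε} = { +, /, =, ] }; ArgList is nullable, continue.
Add FIRST(Decl) = { +, = }; Decl is not nullable, stop.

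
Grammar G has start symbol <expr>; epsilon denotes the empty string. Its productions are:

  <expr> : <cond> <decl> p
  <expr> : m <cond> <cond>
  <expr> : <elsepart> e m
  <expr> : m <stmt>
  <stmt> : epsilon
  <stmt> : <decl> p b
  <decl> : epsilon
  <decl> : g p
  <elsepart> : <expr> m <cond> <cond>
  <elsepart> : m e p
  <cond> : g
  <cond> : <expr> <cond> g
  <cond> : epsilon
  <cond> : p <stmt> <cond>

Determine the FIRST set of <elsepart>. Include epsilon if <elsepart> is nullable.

{ g, m, p }

From <elsepart> : <expr> m <cond> <cond>: add FIRST(<expr>) = { g, m, p }.
<elsepart> : m e p contributes {m}.
Union: FIRST(<elsepart>) = { g, m, p }.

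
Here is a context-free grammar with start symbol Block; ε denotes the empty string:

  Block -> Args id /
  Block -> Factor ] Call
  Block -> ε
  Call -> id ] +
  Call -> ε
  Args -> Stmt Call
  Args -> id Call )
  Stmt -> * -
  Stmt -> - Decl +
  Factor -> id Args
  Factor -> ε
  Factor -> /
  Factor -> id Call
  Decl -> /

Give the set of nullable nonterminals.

Directly nullable (have an ε-production): Block, Call, Factor.
No other nonterminal has a production whose RHS symbols are all nullable.

{ Block, Call, Factor }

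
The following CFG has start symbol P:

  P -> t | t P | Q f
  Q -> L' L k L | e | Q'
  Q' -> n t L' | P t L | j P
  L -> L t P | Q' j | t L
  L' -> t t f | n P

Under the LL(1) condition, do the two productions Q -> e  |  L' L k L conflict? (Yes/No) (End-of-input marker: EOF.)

No

FIRST(e) = { e } and FIRST(L' L k L) = { n, t }.
The FIRST sets are disjoint and neither alternative is nullable — no conflict.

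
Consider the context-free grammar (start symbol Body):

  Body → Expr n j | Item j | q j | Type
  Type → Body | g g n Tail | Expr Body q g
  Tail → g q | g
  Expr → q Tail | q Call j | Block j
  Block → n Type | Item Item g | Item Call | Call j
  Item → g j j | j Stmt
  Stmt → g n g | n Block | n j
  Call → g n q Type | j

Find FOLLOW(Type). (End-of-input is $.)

{ $, g, j, q }

In Body → Type: Type is at the end, add FOLLOW(Body) = { $, g, j, q }.
In Block → n Type: Type is at the end, add FOLLOW(Block) = { g, j }.
In Call → g n q Type: Type is at the end, add FOLLOW(Call) = { g, j }.
Union: FOLLOW(Type) = { $, g, j, q }.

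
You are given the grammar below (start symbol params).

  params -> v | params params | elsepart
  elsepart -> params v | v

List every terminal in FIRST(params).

{ v }

params -> v contributes {v}.
From params -> params params: add FIRST(params) = { v }.
From params -> elsepart: add FIRST(elsepart) = { v }.
Union: FIRST(params) = { v }.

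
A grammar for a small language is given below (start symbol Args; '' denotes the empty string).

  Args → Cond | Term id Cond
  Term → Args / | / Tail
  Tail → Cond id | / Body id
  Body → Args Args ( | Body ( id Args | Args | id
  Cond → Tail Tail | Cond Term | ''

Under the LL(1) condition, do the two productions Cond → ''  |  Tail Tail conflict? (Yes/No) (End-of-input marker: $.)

FIRST('') = { '' } and FIRST(Tail Tail) = { /, id }.
The first alternative is nullable and FOLLOW(Cond) = { $, (, /, id } shares / with FIRST of the second — conflict.

Yes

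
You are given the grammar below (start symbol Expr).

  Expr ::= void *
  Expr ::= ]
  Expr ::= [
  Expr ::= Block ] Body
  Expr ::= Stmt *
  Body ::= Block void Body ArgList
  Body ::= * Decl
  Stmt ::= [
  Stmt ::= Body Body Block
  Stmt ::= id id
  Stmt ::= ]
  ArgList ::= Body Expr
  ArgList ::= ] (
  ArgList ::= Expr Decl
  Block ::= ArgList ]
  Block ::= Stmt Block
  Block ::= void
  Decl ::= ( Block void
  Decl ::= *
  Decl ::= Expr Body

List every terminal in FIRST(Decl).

{ (, *, [, ], id, void }

Decl ::= ( Block void contributes {(}.
Decl ::= * contributes {*}.
From Decl ::= Expr Body: add FIRST(Expr) = { *, [, ], id, void }.
Union: FIRST(Decl) = { (, *, [, ], id, void }.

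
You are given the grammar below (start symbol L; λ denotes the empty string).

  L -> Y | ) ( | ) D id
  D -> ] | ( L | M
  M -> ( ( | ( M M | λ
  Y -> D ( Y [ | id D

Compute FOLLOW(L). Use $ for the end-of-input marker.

L is the start symbol, so $ ∈ FOLLOW(L).
In D -> ( L: L is at the end, add FOLLOW(D) = { $, (, [, id }.
Union: FOLLOW(L) = { $, (, [, id }.

{ $, (, [, id }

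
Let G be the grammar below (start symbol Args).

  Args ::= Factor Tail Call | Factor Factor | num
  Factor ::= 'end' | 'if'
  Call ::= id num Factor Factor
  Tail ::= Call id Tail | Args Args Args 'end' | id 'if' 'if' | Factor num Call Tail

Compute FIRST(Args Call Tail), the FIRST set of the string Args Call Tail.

{ 'end', 'if', num }

Add FIRST(Args) = { 'end', 'if', num }; Args is not nullable, stop.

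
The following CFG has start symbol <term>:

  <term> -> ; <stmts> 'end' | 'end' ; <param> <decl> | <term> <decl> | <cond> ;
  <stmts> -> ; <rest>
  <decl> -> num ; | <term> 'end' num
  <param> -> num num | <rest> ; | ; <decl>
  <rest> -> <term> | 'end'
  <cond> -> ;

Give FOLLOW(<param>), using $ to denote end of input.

In <term> -> 'end' ; <param> <decl>: add FIRST(<decl>) = { 'end', ;, num }.
Union: FOLLOW(<param>) = { 'end', ;, num }.

{ 'end', ;, num }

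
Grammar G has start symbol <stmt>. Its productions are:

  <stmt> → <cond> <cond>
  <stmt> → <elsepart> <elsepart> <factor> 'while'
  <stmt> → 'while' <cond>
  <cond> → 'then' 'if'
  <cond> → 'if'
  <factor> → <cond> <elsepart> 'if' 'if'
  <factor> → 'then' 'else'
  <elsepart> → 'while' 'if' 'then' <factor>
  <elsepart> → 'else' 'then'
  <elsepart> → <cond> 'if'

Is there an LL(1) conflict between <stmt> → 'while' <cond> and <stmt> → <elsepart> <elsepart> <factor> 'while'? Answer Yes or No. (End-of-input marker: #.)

FIRST('while' <cond>) = { 'while' } and FIRST(<elsepart> <elsepart> <factor> 'while') = { 'else', 'if', 'then', 'while' }.
Both contain 'while', so the two alternatives are not disjoint — LL(1) conflict.

Yes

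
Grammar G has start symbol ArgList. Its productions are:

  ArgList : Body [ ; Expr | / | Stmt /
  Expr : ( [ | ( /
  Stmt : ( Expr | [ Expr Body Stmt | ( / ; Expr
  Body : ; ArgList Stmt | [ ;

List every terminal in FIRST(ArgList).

{ (, /, ;, [ }

From ArgList : Body [ ; Expr: add FIRST(Body) = { ;, [ }.
ArgList : / contributes {/}.
From ArgList : Stmt /: add FIRST(Stmt) = { (, [ }.
Union: FIRST(ArgList) = { (, /, ;, [ }.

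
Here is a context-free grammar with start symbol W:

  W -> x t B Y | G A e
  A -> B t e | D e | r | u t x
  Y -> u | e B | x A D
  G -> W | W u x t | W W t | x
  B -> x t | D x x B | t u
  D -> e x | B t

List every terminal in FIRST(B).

B -> x t contributes {x}.
From B -> D x x B: add FIRST(D) = { e, t, x }.
B -> t u contributes {t}.
Union: FIRST(B) = { e, t, x }.

{ e, t, x }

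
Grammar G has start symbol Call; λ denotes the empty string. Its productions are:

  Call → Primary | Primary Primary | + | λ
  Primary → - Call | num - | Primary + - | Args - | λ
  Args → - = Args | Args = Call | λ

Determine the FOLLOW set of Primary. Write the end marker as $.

In Call → Primary: Primary is at the end, add FOLLOW(Call) = { $, +, -, =, num }.
In Call → Primary Primary: add FIRST(Primary)\{λ} = { +, -, =, num }.
  Since Primary is nullable, also add FOLLOW(Call) = { $, +, -, =, num }.
In Call → Primary Primary: Primary is at the end, add FOLLOW(Call) = { $, +, -, =, num }.
In Primary → Primary + -: add FIRST(+ -) = { + }.
Union: FOLLOW(Primary) = { $, +, -, =, num }.

{ $, +, -, =, num }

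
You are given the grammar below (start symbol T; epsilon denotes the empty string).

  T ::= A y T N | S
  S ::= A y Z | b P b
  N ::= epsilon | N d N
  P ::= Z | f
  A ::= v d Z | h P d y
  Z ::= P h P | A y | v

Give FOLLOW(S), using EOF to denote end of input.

{ EOF, d }

In T ::= S: S is at the end, add FOLLOW(T) = { EOF, d }.
Union: FOLLOW(S) = { EOF, d }.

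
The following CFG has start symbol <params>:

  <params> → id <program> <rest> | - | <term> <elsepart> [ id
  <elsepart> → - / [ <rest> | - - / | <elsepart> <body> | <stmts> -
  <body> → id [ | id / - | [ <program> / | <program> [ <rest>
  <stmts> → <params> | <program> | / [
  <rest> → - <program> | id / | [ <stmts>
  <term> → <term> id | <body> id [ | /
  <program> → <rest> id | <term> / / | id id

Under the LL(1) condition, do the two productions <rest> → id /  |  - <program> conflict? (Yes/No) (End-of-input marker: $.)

No

FIRST(id /) = { id } and FIRST(- <program>) = { - }.
The FIRST sets are disjoint and neither alternative is nullable — no conflict.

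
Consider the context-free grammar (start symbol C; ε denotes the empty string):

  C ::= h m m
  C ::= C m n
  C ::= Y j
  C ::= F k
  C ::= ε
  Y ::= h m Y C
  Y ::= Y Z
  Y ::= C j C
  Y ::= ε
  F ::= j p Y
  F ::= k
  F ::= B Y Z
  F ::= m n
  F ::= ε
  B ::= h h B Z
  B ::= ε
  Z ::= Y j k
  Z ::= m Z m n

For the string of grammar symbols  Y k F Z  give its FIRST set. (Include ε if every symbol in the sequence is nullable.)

Add FIRST(Y)\{ε} = { h, j, k, m }; Y is nullable, continue.
k is a terminal; add {k} and stop.

{ h, j, k, m }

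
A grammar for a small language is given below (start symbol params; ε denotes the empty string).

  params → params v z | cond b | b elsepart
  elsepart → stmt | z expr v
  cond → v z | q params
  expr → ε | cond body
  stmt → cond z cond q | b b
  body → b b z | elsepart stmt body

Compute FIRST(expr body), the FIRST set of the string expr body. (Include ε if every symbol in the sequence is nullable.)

{ b, q, v, z }

Add FIRST(expr)\{ε} = { q, v }; expr is nullable, continue.
Add FIRST(body) = { b, q, v, z }; body is not nullable, stop.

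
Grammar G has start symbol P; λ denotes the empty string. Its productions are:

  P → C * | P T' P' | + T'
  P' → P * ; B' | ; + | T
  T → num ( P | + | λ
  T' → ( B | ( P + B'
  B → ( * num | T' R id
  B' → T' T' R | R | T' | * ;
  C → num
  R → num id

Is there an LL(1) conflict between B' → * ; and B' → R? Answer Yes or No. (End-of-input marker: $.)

No

FIRST(* ;) = { * } and FIRST(R) = { num }.
The FIRST sets are disjoint and neither alternative is nullable — no conflict.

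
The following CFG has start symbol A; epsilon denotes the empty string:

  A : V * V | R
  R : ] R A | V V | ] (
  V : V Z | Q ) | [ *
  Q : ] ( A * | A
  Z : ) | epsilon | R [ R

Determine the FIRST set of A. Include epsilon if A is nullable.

{ [, ] }

From A : V * V: add FIRST(V) = { [, ] }.
From A : R: add FIRST(R) = { [, ] }.
Union: FIRST(A) = { [, ] }.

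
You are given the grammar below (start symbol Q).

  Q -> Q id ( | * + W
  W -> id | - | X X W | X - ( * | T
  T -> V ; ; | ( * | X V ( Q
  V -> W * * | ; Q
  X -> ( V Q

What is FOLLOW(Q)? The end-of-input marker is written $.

{ $, (, *, -, ;, id }

Q is the start symbol, so $ ∈ FOLLOW(Q).
In Q -> Q id (: add FIRST(id () = { id }.
In T -> X V ( Q: Q is at the end, add FOLLOW(T) = { $, (, *, -, ;, id }.
In V -> ; Q: Q is at the end, add FOLLOW(V) = { (, *, ; }.
In X -> ( V Q: Q is at the end, add FOLLOW(X) = { (, -, ;, id }.
Union: FOLLOW(Q) = { $, (, *, -, ;, id }.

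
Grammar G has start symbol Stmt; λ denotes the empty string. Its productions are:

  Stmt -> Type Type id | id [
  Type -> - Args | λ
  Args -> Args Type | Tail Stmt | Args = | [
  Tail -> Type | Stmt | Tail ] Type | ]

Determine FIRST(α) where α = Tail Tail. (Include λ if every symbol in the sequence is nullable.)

{ -, ], id, λ }

Add FIRST(Tail)\{λ} = { -, ], id }; Tail is nullable, continue.
Add FIRST(Tail)\{λ} = { -, ], id }; Tail is nullable, continue.
Every symbol is nullable, so include λ.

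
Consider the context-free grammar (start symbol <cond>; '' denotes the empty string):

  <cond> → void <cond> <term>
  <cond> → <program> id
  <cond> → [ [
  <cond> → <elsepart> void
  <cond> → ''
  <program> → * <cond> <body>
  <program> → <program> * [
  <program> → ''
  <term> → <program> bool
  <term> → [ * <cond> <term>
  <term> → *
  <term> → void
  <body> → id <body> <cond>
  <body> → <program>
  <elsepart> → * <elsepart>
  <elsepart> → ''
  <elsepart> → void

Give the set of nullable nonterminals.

Directly nullable (have an ''-production): <cond>, <program>, <elsepart>.
<body> → <program> with every symbol nullable, so <body> is nullable.
No other nonterminal has a production whose RHS symbols are all nullable.

{ <body>, <cond>, <elsepart>, <program> }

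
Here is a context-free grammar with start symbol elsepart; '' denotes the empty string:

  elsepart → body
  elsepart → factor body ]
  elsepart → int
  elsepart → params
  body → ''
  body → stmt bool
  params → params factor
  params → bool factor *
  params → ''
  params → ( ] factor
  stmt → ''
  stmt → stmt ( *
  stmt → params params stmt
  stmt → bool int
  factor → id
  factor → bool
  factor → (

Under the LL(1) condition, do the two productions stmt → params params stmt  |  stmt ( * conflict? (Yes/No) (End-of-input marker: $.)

Yes

FIRST(params params stmt) = { (, bool, id, '' } and FIRST(stmt ( *) = { (, bool, id }.
Both contain (, so the two alternatives are not disjoint — LL(1) conflict.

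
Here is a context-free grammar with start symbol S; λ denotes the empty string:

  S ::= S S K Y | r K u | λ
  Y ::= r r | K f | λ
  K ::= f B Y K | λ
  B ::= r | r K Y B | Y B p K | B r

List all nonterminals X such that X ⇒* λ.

{ K, S, Y }

Directly nullable (have an λ-production): S, Y, K.
No other nonterminal has a production whose RHS symbols are all nullable.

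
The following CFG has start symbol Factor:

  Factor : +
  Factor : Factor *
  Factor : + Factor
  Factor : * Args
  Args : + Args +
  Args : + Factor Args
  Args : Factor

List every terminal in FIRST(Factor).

{ *, + }

Factor : + contributes {+}.
From Factor : Factor *: add FIRST(Factor) = { *, + }.
Factor : + Factor contributes {+}.
Factor : * Args contributes {*}.
Union: FIRST(Factor) = { *, + }.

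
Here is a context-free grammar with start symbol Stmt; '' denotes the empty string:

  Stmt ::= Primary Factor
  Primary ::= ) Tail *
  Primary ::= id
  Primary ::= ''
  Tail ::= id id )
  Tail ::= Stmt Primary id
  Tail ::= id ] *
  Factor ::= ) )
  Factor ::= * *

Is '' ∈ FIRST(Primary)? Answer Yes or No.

Primary has an ''-production, so Primary ⇒ ''.

Yes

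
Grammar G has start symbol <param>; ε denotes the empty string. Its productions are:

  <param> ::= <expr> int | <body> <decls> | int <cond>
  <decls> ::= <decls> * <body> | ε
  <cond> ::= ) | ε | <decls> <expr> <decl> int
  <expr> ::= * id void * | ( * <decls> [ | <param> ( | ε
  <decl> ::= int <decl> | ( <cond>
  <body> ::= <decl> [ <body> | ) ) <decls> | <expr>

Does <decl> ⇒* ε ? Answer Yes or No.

Nullable nonterminals: <body>, <cond>, <decls>, <expr>, <param>.
No production of <decl> has an RHS whose symbols are all nullable, so <decl> is not nullable.

No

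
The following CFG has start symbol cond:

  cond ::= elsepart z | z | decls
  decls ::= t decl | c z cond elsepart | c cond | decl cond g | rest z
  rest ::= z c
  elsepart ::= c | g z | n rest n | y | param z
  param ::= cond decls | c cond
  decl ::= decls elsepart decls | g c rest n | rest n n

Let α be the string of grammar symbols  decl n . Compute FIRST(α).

{ c, g, t, z }

Add FIRST(decl) = { c, g, t, z }; decl is not nullable, stop.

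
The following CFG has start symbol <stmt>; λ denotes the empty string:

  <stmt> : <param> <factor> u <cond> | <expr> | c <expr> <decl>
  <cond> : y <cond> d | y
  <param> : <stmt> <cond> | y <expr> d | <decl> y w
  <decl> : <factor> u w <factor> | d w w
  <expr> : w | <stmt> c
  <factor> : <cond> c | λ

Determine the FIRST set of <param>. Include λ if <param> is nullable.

From <param> : <stmt> <cond>: add FIRST(<stmt>) = { c, d, u, w, y }.
<param> : y <expr> d contributes {y}.
From <param> : <decl> y w: add FIRST(<decl>) = { d, u, y }.
Union: FIRST(<param>) = { c, d, u, w, y }.

{ c, d, u, w, y }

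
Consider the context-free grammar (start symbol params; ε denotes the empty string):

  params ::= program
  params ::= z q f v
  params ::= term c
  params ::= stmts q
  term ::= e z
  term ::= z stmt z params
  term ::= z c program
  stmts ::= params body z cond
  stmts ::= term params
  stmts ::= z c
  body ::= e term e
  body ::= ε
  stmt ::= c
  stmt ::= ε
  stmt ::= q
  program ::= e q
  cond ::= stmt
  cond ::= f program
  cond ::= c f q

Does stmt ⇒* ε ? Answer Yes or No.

Yes

stmt has an ε-production, so stmt ⇒ ε.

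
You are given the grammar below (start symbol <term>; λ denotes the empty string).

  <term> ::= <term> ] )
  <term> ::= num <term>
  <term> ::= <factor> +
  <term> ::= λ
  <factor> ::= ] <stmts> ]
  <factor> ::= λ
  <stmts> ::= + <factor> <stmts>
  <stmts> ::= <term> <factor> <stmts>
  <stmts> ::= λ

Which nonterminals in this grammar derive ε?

Directly nullable (have an λ-production): <term>, <factor>, <stmts>.

{ <factor>, <stmts>, <term> }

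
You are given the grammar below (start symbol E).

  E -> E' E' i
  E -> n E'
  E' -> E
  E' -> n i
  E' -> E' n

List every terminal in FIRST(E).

{ n }

From E -> E' E' i: add FIRST(E') = { n }.
E -> n E' contributes {n}.
Union: FIRST(E) = { n }.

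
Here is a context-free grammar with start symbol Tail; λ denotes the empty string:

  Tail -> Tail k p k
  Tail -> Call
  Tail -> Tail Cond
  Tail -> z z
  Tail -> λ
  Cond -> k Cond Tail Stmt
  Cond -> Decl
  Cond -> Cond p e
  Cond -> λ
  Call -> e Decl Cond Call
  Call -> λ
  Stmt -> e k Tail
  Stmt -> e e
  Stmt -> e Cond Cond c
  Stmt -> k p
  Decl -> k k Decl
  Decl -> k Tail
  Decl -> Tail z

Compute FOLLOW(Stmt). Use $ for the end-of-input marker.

{ $, c, e, k, p, z }

In Cond -> k Cond Tail Stmt: Stmt is at the end, add FOLLOW(Cond) = { $, c, e, k, p, z }.
Union: FOLLOW(Stmt) = { $, c, e, k, p, z }.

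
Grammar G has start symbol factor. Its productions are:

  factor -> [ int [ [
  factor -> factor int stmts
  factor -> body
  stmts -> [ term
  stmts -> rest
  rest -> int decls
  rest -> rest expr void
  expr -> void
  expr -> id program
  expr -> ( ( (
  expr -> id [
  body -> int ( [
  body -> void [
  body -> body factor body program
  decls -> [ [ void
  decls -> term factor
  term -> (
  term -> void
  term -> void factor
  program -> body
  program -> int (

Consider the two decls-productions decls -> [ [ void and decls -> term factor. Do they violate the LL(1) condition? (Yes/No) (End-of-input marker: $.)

No

FIRST([ [ void) = { [ } and FIRST(term factor) = { (, void }.
The FIRST sets are disjoint and neither alternative is nullable — no conflict.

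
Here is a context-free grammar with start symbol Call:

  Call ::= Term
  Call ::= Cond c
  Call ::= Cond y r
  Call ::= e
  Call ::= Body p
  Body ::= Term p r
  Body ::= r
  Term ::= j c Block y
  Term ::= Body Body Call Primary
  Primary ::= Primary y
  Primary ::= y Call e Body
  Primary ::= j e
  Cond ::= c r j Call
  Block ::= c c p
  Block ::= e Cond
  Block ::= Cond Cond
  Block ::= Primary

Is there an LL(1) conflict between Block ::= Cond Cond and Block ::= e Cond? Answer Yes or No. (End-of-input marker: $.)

FIRST(Cond Cond) = { c } and FIRST(e Cond) = { e }.
The FIRST sets are disjoint and neither alternative is nullable — no conflict.

No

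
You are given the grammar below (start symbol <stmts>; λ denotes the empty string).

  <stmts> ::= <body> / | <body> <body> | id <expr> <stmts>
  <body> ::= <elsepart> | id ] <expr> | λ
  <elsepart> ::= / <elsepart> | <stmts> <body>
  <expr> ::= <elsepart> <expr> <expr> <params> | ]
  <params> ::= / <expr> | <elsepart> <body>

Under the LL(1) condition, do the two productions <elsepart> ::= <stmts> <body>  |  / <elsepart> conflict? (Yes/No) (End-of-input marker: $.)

FIRST(<stmts> <body>) = { /, id, λ } and FIRST(/ <elsepart>) = { / }.
Both contain /, so the two alternatives are not disjoint — LL(1) conflict.

Yes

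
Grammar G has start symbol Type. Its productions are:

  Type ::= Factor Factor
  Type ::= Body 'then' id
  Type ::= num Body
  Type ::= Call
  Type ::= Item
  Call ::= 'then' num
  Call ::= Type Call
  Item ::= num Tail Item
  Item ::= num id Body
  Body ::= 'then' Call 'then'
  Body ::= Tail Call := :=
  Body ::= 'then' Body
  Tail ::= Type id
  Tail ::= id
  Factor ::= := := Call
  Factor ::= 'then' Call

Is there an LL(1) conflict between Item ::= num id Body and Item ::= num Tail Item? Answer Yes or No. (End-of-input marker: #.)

FIRST(num id Body) = { num } and FIRST(num Tail Item) = { num }.
Both contain num, so the two alternatives are not disjoint — LL(1) conflict.

Yes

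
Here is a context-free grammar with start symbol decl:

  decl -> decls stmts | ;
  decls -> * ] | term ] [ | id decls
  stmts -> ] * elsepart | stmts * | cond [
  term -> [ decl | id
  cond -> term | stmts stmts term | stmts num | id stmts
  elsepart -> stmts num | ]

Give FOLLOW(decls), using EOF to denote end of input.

{ [, ], id }

In decl -> decls stmts: add FIRST(stmts) = { [, ], id }.
In decls -> id decls: decls is at the end, add FOLLOW(decls) = { [, ], id }.
Union: FOLLOW(decls) = { [, ], id }.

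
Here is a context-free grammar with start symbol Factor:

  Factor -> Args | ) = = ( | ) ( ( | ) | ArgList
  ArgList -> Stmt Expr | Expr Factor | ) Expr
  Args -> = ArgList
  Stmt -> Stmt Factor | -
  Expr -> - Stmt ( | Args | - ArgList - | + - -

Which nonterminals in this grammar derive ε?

{ } (none)

No nonterminal has an empty production or an RHS whose symbols are all nullable.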